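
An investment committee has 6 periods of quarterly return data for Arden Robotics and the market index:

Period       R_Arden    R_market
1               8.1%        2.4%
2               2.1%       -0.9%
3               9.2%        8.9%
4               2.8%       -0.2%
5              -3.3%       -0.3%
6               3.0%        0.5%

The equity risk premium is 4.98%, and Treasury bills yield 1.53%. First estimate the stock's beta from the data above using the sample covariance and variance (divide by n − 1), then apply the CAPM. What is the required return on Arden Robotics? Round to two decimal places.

Mean R_i = (8.1 + 2.1 + 9.2 + 2.8 − 3.3 + 3.0) / 6 = 3.6500%
Mean R_m = (2.4 − 0.9 + 8.9 − 0.2 − 0.3 + 0.5) / 6 = 1.7333%
Σ(R_i − R̄_i)(R_m − R̄_m) = 63.4000  ⇒  Cov = 63.4000 / 5 = 12.6800
Σ(R_m − R̄_m)² = 68.1333  ⇒  Var(R_m) = 68.1333 / 5 = 13.6267
β = Cov / Var(R_m) = 12.6800 / 13.6267 = 0.9305
E(R) = R_f + β × MRP = 1.53% + 0.9305 × 4.98% = 6.16%

6.16%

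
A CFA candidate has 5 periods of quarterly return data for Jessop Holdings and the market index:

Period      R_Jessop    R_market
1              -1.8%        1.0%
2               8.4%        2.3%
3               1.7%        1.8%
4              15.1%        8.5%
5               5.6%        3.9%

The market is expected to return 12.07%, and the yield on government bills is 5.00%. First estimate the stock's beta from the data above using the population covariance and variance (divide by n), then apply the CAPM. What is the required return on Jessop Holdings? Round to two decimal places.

Mean R_i = (-1.8 + 8.4 + 1.7 + 15.1 + 5.6) / 5 = 5.8000%
Mean R_m = (1.0 + 2.3 + 1.8 + 8.5 + 3.9) / 5 = 3.5000%
Σ(R_i − R̄_i)(R_m − R̄_m) = 69.2700  ⇒  Cov = 69.2700 / 5 = 13.8540
Σ(R_m − R̄_m)² = 35.7400  ⇒  Var(R_m) = 35.7400 / 5 = 7.1480
β = Cov / Var(R_m) = 13.8540 / 7.1480 = 1.9382
MRP = 12.07% − 5.00% = 7.07%
E(R) = R_f + β × MRP = 5.00% + 1.9382 × 7.07% = 18.70%

18.70%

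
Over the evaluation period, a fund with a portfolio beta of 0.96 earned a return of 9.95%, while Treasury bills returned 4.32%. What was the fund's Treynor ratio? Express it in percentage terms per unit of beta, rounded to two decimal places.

Treynor = (R_P − R_f) / β_P = (9.95% − 4.32%) / 0.9600 = 5.63% / 0.9600 = 5.86%

5.86%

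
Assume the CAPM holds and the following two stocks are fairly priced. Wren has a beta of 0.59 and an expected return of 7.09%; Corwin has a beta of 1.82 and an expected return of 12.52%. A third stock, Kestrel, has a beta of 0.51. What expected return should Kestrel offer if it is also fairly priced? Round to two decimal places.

6.74%

MRP (SML slope) = (12.52% − 7.09%) / (1.82 − 0.59) = 5.43% / 1.23 = 4.4146%
R_f (intercept) = 7.09% − 0.59 × 4.4146% = 4.4854%
E(R_Kestrel) = R_f + β × MRP = 4.4854% + 0.51 × 4.4146% = 6.74%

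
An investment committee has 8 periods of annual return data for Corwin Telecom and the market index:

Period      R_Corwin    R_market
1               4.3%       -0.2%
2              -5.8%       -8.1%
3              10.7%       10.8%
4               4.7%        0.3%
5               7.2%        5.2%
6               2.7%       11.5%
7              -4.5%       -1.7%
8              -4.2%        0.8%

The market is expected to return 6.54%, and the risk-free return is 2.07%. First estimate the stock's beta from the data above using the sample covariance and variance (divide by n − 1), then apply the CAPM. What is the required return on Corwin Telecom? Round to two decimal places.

Mean R_i = (4.3 − 5.8 + 10.7 + 4.7 + 7.2 + 2.7 − 4.5 − 4.2) / 8 = 1.8875%
Mean R_m = (-0.2 − 8.1 + 10.8 + 0.3 + 5.2 + 11.5 − 1.7 + 0.8) / 8 = 2.3250%
Σ(R_i − R̄_i)(R_m − R̄_m) = 200.7625  ⇒  Cov = 200.7625 / 7 = 28.6804
Σ(R_m − R̄_m)² = 301.9550  ⇒  Var(R_m) = 301.9550 / 7 = 43.1364
β = Cov / Var(R_m) = 28.6804 / 43.1364 = 0.6649
MRP = 6.54% − 2.07% = 4.47%
E(R) = R_f + β × MRP = 2.07% + 0.6649 × 4.47% = 5.04%

5.04%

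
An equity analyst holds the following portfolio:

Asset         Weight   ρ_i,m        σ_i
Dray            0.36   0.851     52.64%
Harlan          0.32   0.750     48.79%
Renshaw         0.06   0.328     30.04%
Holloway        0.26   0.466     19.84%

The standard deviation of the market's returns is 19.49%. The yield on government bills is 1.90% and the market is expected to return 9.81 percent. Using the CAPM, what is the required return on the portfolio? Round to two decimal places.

β_Dray = 0.851 × 52.64% / 19.49% = 2.2984
β_Harlan = 0.750 × 48.79% / 19.49% = 1.8775
β_Renshaw = 0.328 × 30.04% / 19.49% = 0.5055
β_Holloway = 0.466 × 19.84% / 19.49% = 0.4744
β_P = Σ w_i β_i = 0.36×2.2984 + 0.32×1.8775 + 0.06×0.5055 + 0.26×0.4744 = 1.5819
MRP = 9.81% − 1.90% = 7.91%
E(R_P) = R_f + β_P × MRP = 1.90% + 1.5819 × 7.91% = 14.41%

14.41%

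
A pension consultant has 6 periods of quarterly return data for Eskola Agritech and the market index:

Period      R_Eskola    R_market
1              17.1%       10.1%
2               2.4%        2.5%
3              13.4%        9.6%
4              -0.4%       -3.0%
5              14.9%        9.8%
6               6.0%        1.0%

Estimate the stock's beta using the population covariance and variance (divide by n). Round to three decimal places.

Mean R_i = (17.1 + 2.4 + 13.4 − 0.4 + 14.9 + 6.0) / 6 = 8.9000%
Mean R_m = (10.1 + 2.5 + 9.6 − 3.0 + 9.8 + 1.0) / 6 = 5.0000%
Σ(R_i − R̄_i)(R_m − R̄_m) = 193.5700  ⇒  Cov = 193.5700 / 6 = 32.2617
Σ(R_m − R̄_m)² = 156.4600  ⇒  Var(R_m) = 156.4600 / 6 = 26.0767
β = Cov / Var(R_m) = 32.2617 / 26.0767 = 1.2372

1.237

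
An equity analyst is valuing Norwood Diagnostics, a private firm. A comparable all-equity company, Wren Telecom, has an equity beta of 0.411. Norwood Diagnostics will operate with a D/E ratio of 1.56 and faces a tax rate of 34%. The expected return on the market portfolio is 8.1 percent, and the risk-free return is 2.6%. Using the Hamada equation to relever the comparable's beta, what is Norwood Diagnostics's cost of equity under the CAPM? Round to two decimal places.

β_L = β_U × [1 + (1 − t)(D/E)] = 0.411 × [1 + (1 − 0.34) × 1.56]
    = 0.411 × [1 + 0.66 × 1.56] = 0.411 × 2.0296 = 0.8342
MRP = 8.1% − 2.6% = 5.50%
E(R) = R_f + β_L × MRP = 2.6% + 0.8342 × 5.5% = 7.19%

7.19%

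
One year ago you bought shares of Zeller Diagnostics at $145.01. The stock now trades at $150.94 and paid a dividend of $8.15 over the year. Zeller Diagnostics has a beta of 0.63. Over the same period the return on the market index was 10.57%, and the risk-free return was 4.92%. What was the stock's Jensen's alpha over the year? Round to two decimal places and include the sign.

+1.23%

Realised HPR = (P1 + D1 − P0) / P0 = (150.94 + 8.15 − 145.01) / 145.01 = 14.08 / 145.01 = 9.7097%
MRP = 10.57% − 4.92% = 5.65%
CAPM required = R_f + β·MRP = 4.92% + 0.63 × 5.65% = 8.4795%
α = realised − required = 9.7097% − 8.4795% = +1.23%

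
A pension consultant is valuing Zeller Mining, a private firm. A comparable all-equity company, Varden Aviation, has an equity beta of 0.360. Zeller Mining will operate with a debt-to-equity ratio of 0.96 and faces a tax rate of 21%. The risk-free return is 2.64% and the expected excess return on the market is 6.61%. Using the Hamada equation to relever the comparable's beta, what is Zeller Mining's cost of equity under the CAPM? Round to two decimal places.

6.82%

β_L = β_U × [1 + (1 − t)(D/E)] = 0.360 × [1 + (1 − 0.21) × 0.96]
    = 0.360 × [1 + 0.79 × 0.96] = 0.360 × 1.7584 = 0.6330
E(R) = R_f + β_L × MRP = 2.64% + 0.6330 × 6.61% = 6.82%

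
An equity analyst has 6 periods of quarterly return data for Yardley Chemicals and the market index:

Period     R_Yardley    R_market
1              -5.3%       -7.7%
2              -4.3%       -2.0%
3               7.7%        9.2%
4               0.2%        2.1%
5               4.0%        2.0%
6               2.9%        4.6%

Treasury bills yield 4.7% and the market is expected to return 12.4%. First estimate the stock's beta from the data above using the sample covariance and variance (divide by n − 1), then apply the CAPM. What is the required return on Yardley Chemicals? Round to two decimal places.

Mean R_i = (-5.3 − 4.3 + 7.7 + 0.2 + 4.0 + 2.9) / 6 = 0.8667%
Mean R_m = (-7.7 − 2.0 + 9.2 + 2.1 + 2.0 + 4.6) / 6 = 1.3667%
Σ(R_i − R̄_i)(R_m − R̄_m) = 134.9033  ⇒  Cov = 134.9033 / 5 = 26.9807
Σ(R_m − R̄_m)² = 166.2933  ⇒  Var(R_m) = 166.2933 / 5 = 33.2587
β = Cov / Var(R_m) = 26.9807 / 33.2587 = 0.8112
MRP = 12.4% − 4.7% = 7.70%
E(R) = R_f + β × MRP = 4.7% + 0.8112 × 7.7% = 10.95%

10.95%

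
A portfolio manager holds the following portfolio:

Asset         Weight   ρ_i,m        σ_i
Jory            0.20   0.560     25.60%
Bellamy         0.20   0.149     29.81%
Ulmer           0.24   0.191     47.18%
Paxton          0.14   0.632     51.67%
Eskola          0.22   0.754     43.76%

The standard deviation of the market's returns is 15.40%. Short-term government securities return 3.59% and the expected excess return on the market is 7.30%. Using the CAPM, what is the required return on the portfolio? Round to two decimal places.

β_Jory = 0.560 × 25.60% / 15.40% = 0.9309
β_Bellamy = 0.149 × 29.81% / 15.40% = 0.2884
β_Ulmer = 0.191 × 47.18% / 15.40% = 0.5852
β_Paxton = 0.632 × 51.67% / 15.40% = 2.1205
β_Eskola = 0.754 × 43.76% / 15.40% = 2.1425
β_P = Σ w_i β_i = 0.20×0.9309 + 0.20×0.2884 + 0.24×0.5852 + 0.14×2.1205 + 0.22×2.1425 = 1.1525
E(R_P) = R_f + β_P × MRP = 3.59% + 1.1525 × 7.30% = 12.00%

12.00%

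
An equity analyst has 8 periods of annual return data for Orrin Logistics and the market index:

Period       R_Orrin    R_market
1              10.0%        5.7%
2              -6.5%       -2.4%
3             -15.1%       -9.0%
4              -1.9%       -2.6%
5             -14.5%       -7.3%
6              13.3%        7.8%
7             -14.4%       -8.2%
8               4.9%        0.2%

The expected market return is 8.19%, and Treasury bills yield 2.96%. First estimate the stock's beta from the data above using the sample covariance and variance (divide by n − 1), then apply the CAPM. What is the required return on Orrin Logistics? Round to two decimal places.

12.32%

Mean R_i = (10.0 − 6.5 − 15.1 − 1.9 − 14.5 + 13.3 − 14.4 + 4.9) / 8 = -3.0250%
Mean R_m = (5.7 − 2.4 − 9.0 − 2.6 − 7.3 + 7.8 − 8.2 + 0.2) / 8 = -1.9750%
Σ(R_i − R̄_i)(R_m − R̄_m) = 494.2950  ⇒  Cov = 494.2950 / 7 = 70.6136
Σ(R_m − R̄_m)² = 276.2150  ⇒  Var(R_m) = 276.2150 / 7 = 39.4593
β = Cov / Var(R_m) = 70.6136 / 39.4593 = 1.7895
MRP = 8.19% − 2.96% = 5.23%
E(R) = R_f + β × MRP = 2.96% + 1.7895 × 5.23% = 12.32%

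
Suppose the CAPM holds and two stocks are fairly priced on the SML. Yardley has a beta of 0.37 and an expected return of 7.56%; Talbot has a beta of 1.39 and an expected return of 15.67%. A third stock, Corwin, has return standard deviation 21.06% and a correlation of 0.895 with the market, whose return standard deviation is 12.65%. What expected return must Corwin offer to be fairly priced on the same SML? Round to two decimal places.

MRP = (15.67% − 7.56%) / (1.39 − 0.37) = 7.9510%
R_f = 7.56% − 0.37 × 7.9510% = 4.6181%
β_Corwin = ρ·σ_i/σ_m = 0.895 × 21.06 / 12.65 = 1.4900
E(R_Corwin) = R_f + β × MRP = 4.6181% + 1.4900 × 7.9510% = 16.47%

16.47%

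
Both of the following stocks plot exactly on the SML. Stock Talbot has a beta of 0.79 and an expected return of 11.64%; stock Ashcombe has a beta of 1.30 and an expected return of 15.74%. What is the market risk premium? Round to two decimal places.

8.04%

Both satisfy E(R) = R_f + β·MRP, so the slope of the SML is
MRP = (15.74% − 11.64%) / (1.30 − 0.79) = 4.10% / 0.51 = 8.0392%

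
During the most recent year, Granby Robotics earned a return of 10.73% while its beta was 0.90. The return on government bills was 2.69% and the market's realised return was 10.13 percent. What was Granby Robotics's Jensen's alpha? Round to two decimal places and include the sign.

Market excess return = 10.13% − 2.69% = 7.44%
CAPM benchmark = R_f + β(R_m − R_f) = 2.69% + 0.90 × 7.44% = 9.3860%
α = actual − benchmark = 10.73% − 9.3860% = +1.34%

+1.34%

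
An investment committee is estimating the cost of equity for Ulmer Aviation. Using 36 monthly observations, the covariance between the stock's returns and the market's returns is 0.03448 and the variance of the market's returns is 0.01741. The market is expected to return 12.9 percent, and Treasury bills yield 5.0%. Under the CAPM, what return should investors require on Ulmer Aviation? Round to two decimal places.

20.65%

β = Cov(R_i, R_m) / Var(R_m) = 0.03448 / 0.01741 = 1.9805
MRP = 12.9% − 5.0% = 7.90%
E(R) = R_f + β × MRP = 5.0% + 1.9805 × 7.9% = 20.65%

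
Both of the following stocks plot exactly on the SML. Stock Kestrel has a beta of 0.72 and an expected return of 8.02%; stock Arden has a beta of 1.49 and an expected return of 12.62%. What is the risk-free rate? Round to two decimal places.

3.72%

Both satisfy E(R) = R_f + β·MRP, so the slope of the SML is
MRP = (12.62% − 8.02%) / (1.49 − 0.72) = 4.60% / 0.77 = 5.9740%
R_f = E(R_Kestrel) − β_Kestrel·MRP = 8.02% − 0.72 × 5.9740% = 3.7187%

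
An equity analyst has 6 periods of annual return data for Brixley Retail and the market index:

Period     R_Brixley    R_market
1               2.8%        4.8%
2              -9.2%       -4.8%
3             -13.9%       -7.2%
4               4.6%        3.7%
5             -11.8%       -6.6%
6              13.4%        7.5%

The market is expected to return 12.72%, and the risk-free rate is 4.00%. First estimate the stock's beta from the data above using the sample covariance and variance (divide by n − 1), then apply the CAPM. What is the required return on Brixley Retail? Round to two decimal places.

18.39%

Mean R_i = (2.8 − 9.2 − 13.9 + 4.6 − 11.8 + 13.4) / 6 = -2.3500%
Mean R_m = (4.8 − 4.8 − 7.2 + 3.7 − 6.6 + 7.5) / 6 = -0.4333%
Σ(R_i − R̄_i)(R_m − R̄_m) = 346.9700  ⇒  Cov = 346.9700 / 5 = 69.3940
Σ(R_m − R̄_m)² = 210.2933  ⇒  Var(R_m) = 210.2933 / 5 = 42.0587
β = Cov / Var(R_m) = 69.3940 / 42.0587 = 1.6499
MRP = 12.72% − 4.00% = 8.72%
E(R) = R_f + β × MRP = 4.00% + 1.6499 × 8.72% = 18.39%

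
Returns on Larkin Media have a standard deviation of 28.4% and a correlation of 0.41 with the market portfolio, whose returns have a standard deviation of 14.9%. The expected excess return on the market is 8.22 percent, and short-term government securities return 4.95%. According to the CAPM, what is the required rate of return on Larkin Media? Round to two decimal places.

β = ρ × σ_i / σ_m = 0.41 × 28.4% / 14.9% = 0.7815
E(R) = 4.95% + 0.7815 × 8.22% = 11.37%

11.37%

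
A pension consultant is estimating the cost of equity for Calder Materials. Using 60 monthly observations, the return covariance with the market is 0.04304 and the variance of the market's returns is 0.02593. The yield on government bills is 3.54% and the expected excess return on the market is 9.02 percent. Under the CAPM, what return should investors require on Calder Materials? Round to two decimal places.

18.51%

β = Cov(R_i, R_m) / Var(R_m) = 0.04304 / 0.02593 = 1.6599
E(R) = R_f + β × MRP = 3.54% + 1.6599 × 9.02% = 18.51%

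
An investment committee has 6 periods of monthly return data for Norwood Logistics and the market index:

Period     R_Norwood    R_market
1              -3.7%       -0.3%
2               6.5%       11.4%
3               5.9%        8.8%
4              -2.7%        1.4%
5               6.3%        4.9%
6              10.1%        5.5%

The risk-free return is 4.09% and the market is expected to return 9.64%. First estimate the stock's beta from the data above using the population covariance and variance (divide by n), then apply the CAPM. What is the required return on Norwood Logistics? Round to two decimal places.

Mean R_i = (-3.7 + 6.5 + 5.9 − 2.7 + 6.3 + 10.1) / 6 = 3.7333%
Mean R_m = (-0.3 + 11.4 + 8.8 + 1.4 + 4.9 + 5.5) / 6 = 5.2833%
Σ(R_i − R̄_i)(R_m − R̄_m) = 91.4233  ⇒  Cov = 91.4233 / 6 = 15.2372
Σ(R_m − R̄_m)² = 96.2283  ⇒  Var(R_m) = 96.2283 / 6 = 16.0381
β = Cov / Var(R_m) = 15.2372 / 16.0381 = 0.9501
MRP = 9.64% − 4.09% = 5.55%
E(R) = R_f + β × MRP = 4.09% + 0.9501 × 5.55% = 9.36%

9.36%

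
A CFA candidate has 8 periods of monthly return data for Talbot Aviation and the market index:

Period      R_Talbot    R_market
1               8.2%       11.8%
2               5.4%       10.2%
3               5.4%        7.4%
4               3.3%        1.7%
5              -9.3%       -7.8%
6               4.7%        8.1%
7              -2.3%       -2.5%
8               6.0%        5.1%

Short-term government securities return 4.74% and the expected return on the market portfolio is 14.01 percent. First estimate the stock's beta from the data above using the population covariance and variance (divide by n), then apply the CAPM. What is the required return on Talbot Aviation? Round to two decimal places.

Mean R_i = (8.2 + 5.4 + 5.4 + 3.3 − 9.3 + 4.7 − 2.3 + 6.0) / 8 = 2.6750%
Mean R_m = (11.8 + 10.2 + 7.4 + 1.7 − 7.8 + 8.1 − 2.5 + 5.1) / 8 = 4.2500%
Σ(R_i − R̄_i)(R_m − R̄_m) = 253.4200  ⇒  Cov = 253.4200 / 8 = 31.6775
Σ(R_m − R̄_m)² = 315.1400  ⇒  Var(R_m) = 315.1400 / 8 = 39.3925
β = Cov / Var(R_m) = 31.6775 / 39.3925 = 0.8042
MRP = 14.01% − 4.74% = 9.27%
E(R) = R_f + β × MRP = 4.74% + 0.8042 × 9.27% = 12.19%

12.19%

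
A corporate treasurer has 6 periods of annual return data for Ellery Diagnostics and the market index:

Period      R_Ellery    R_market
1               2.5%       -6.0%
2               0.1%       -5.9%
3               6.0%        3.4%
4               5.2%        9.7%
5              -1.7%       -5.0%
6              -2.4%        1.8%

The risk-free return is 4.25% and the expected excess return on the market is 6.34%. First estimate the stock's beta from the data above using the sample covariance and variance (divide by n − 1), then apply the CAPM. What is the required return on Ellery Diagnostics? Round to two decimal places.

Mean R_i = (2.5 + 0.1 + 6.0 + 5.2 − 1.7 − 2.4) / 6 = 1.6167%
Mean R_m = (-6.0 − 5.9 + 3.4 + 9.7 − 5.0 + 1.8) / 6 = -0.3333%
Σ(R_i − R̄_i)(R_m − R̄_m) = 62.6633  ⇒  Cov = 62.6633 / 5 = 12.5327
Σ(R_m − R̄_m)² = 204.0333  ⇒  Var(R_m) = 204.0333 / 5 = 40.8067
β = Cov / Var(R_m) = 12.5327 / 40.8067 = 0.3071
E(R) = R_f + β × MRP = 4.25% + 0.3071 × 6.34% = 6.20%

6.20%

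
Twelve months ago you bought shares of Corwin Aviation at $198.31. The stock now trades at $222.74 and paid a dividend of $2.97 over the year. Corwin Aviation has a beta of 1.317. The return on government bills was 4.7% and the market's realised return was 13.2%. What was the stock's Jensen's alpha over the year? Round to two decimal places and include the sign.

-2.08%

Realised HPR = (P1 + D1 − P0) / P0 = (222.74 + 2.97 − 198.31) / 198.31 = 27.40 / 198.31 = 13.8168%
MRP = 13.2% − 4.7% = 8.50%
CAPM required = R_f + β·MRP = 4.7% + 1.317 × 8.5% = 15.8945%
α = realised − required = 13.8168% − 15.8945% = -2.08%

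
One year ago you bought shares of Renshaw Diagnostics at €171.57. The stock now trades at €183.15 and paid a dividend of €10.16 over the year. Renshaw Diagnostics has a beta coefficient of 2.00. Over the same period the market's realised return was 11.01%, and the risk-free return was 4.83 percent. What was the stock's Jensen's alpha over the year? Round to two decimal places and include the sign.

-4.52%

Realised HPR = (P1 + D1 − P0) / P0 = (183.15 + 10.16 − 171.57) / 171.57 = 21.74 / 171.57 = 12.6712%
MRP = 11.01% − 4.83% = 6.18%
CAPM required = R_f + β·MRP = 4.83% + 2.00 × 6.18% = 17.1900%
α = realised − required = 12.6712% − 17.1900% = -4.52%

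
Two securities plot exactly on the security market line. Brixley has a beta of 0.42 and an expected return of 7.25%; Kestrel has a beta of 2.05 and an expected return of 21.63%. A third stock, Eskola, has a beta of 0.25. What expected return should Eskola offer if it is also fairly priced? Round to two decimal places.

MRP (SML slope) = (21.63% − 7.25%) / (2.05 − 0.42) = 14.38% / 1.63 = 8.8221%
R_f (intercept) = 7.25% − 0.42 × 8.8221% = 3.5447%
E(R_Eskola) = R_f + β × MRP = 3.5447% + 0.25 × 8.8221% = 5.75%

5.75%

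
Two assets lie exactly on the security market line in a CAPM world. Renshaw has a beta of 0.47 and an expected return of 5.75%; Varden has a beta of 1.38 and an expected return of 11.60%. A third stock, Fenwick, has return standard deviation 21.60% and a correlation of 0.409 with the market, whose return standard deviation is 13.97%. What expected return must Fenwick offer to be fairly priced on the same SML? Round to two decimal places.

6.79%

MRP = (11.60% − 5.75%) / (1.38 − 0.47) = 6.4286%
R_f = 5.75% − 0.47 × 6.4286% = 2.7286%
β_Fenwick = ρ·σ_i/σ_m = 0.409 × 21.60 / 13.97 = 0.6324
E(R_Fenwick) = R_f + β × MRP = 2.7286% + 0.6324 × 6.4286% = 6.79%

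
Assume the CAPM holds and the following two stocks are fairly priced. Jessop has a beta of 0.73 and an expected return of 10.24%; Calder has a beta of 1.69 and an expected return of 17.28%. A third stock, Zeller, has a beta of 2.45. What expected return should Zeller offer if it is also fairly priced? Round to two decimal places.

MRP (SML slope) = (17.28% − 10.24%) / (1.69 − 0.73) = 7.04% / 0.96 = 7.3333%
R_f (intercept) = 10.24% − 0.73 × 7.3333% = 4.8867%
E(R_Zeller) = R_f + β × MRP = 4.8867% + 2.45 × 7.3333% = 22.85%

22.85%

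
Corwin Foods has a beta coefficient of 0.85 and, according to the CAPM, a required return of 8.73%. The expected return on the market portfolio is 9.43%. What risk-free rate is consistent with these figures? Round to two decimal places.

4.76%

E(R) = R_f + β(E(R_m) − R_f) = R_f(1 − β) + β·E(R_m)
8.73% = R_f × (1 − 0.85) + 0.85 × 9.43%
8.73% = R_f × 0.15 + 8.0155%
R_f = (8.73% − 8.0155%) / 0.15 = 4.76%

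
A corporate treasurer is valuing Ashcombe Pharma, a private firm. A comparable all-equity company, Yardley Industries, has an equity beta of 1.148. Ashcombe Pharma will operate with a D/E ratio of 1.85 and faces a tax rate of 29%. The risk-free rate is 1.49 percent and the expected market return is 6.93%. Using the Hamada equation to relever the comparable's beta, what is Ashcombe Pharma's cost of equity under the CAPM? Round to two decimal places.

β_L = β_U × [1 + (1 − t)(D/E)] = 1.148 × [1 + (1 − 0.29) × 1.85]
    = 1.148 × [1 + 0.71 × 1.85] = 1.148 × 2.3135 = 2.6559
MRP = 6.93% − 1.49% = 5.44%
E(R) = R_f + β_L × MRP = 1.49% + 2.6559 × 5.44% = 15.94%

15.94%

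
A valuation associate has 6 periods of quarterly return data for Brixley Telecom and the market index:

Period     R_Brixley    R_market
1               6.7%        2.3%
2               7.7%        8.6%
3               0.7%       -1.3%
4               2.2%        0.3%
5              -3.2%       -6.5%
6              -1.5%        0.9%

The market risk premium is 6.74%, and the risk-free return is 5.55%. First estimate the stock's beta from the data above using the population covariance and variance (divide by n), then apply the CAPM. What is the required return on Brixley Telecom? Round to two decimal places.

Mean R_i = (6.7 + 7.7 + 0.7 + 2.2 − 3.2 − 1.5) / 6 = 2.1000%
Mean R_m = (2.3 + 8.6 − 1.3 + 0.3 − 6.5 + 0.9) / 6 = 0.7167%
Σ(R_i − R̄_i)(R_m − R̄_m) = 91.8000  ⇒  Cov = 91.8000 / 6 = 15.3000
Σ(R_m − R̄_m)² = 121.0083  ⇒  Var(R_m) = 121.0083 / 6 = 20.1681
β = Cov / Var(R_m) = 15.3000 / 20.1681 = 0.7586
E(R) = R_f + β × MRP = 5.55% + 0.7586 × 6.74% = 10.66%

10.66%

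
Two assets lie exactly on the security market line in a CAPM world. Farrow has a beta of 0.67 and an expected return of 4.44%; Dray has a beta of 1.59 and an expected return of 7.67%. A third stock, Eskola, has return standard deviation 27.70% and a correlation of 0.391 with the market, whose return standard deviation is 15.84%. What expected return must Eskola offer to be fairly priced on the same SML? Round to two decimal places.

MRP = (7.67% − 4.44%) / (1.59 − 0.67) = 3.5109%
R_f = 4.44% − 0.67 × 3.5109% = 2.0877%
β_Eskola = ρ·σ_i/σ_m = 0.391 × 27.70 / 15.84 = 0.6838
E(R_Eskola) = R_f + β × MRP = 2.0877% + 0.6838 × 3.5109% = 4.49%

4.49%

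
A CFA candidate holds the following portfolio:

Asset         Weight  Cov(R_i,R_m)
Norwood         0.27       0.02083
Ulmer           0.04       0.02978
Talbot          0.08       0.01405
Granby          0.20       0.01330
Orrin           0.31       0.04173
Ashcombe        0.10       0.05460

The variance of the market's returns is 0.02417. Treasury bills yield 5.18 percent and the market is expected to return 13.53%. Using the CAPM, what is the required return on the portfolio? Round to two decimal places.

15.20%

β_Norwood = 0.02083 / 0.02417 = 0.8618
β_Ulmer = 0.02978 / 0.02417 = 1.2321
β_Talbot = 0.01405 / 0.02417 = 0.5813
β_Granby = 0.01330 / 0.02417 = 0.5503
β_Orrin = 0.04173 / 0.02417 = 1.7265
β_Ashcombe = 0.05460 / 0.02417 = 2.2590
β_P = Σ w_i β_i = 0.27×0.8618 + 0.04×1.2321 + 0.08×0.5813 + 0.20×0.5503 + 0.31×1.7265 + 0.10×2.2590 = 1.1996
MRP = 13.53% − 5.18% = 8.35%
E(R_P) = R_f + β_P × MRP = 5.18% + 1.1996 × 8.35% = 15.20%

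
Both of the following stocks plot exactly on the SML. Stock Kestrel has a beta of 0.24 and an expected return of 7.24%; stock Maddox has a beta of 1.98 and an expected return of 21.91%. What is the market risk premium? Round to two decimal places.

8.43%

Both satisfy E(R) = R_f + β·MRP, so the slope of the SML is
MRP = (21.91% − 7.24%) / (1.98 − 0.24) = 14.67% / 1.74 = 8.4310%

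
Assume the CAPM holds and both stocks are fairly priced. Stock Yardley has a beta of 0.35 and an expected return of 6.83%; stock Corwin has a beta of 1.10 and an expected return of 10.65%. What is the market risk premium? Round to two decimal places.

Both satisfy E(R) = R_f + β·MRP, so the slope of the SML is
MRP = (10.65% − 6.83%) / (1.10 − 0.35) = 3.82% / 0.75 = 5.0933%

5.09%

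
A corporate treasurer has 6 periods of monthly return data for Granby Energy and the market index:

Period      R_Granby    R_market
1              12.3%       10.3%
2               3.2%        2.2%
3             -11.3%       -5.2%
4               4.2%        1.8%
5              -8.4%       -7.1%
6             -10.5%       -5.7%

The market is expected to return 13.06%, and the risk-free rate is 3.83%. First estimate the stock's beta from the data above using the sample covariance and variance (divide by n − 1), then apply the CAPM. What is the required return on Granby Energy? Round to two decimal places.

16.86%

Mean R_i = (12.3 + 3.2 − 11.3 + 4.2 − 8.4 − 10.5) / 6 = -1.7500%
Mean R_m = (10.3 + 2.2 − 5.2 + 1.8 − 7.1 − 5.7) / 6 = -0.6167%
Σ(R_i − R̄_i)(R_m − R̄_m) = 313.0650  ⇒  Cov = 313.0650 / 5 = 62.6130
Σ(R_m − R̄_m)² = 221.8283  ⇒  Var(R_m) = 221.8283 / 5 = 44.3657
β = Cov / Var(R_m) = 62.6130 / 44.3657 = 1.4113
MRP = 13.06% − 3.83% = 9.23%
E(R) = R_f + β × MRP = 3.83% + 1.4113 × 9.23% = 16.86%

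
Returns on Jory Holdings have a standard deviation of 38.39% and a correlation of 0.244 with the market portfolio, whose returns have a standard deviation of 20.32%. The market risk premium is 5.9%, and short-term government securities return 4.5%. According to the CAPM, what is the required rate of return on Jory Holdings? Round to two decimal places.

β = ρ × σ_i / σ_m = 0.244 × 38.39% / 20.32% = 0.4610
E(R) = 4.5% + 0.4610 × 5.9% = 7.22%

7.22%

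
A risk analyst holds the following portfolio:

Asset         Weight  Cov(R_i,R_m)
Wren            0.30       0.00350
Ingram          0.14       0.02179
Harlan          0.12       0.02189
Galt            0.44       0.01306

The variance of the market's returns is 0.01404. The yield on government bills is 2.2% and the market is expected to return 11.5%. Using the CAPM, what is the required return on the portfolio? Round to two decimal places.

10.46%

β_Wren = 0.00350 / 0.01404 = 0.2493
β_Ingram = 0.02179 / 0.01404 = 1.5520
β_Harlan = 0.02189 / 0.01404 = 1.5591
β_Galt = 0.01306 / 0.01404 = 0.9302
β_P = Σ w_i β_i = 0.30×0.2493 + 0.14×1.5520 + 0.12×1.5591 + 0.44×0.9302 = 0.8885
MRP = 11.5% − 2.2% = 9.30%
E(R_P) = R_f + β_P × MRP = 2.2% + 0.8885 × 9.3% = 10.46%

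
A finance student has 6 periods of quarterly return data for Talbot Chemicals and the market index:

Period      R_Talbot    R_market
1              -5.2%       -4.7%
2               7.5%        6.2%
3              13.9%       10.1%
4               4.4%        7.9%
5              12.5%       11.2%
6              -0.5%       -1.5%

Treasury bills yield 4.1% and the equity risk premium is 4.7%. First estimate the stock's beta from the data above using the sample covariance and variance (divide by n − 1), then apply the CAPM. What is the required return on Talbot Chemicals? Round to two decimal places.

Mean R_i = (-5.2 + 7.5 + 13.9 + 4.4 + 12.5 − 0.5) / 6 = 5.4333%
Mean R_m = (-4.7 + 6.2 + 10.1 + 7.9 + 11.2 − 1.5) / 6 = 4.8667%
Σ(R_i − R̄_i)(R_m − R̄_m) = 228.1867  ⇒  Cov = 228.1867 / 5 = 45.6373
Σ(R_m − R̄_m)² = 210.5333  ⇒  Var(R_m) = 210.5333 / 5 = 42.1067
β = Cov / Var(R_m) = 45.6373 / 42.1067 = 1.0838
E(R) = R_f + β × MRP = 4.1% + 1.0838 × 4.7% = 9.19%

9.19%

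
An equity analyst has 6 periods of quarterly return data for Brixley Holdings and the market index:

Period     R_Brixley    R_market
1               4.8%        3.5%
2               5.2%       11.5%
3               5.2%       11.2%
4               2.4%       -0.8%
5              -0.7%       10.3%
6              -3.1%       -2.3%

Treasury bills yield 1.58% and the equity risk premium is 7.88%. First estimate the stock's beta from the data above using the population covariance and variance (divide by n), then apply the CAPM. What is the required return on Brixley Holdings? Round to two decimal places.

Mean R_i = (4.8 + 5.2 + 5.2 + 2.4 − 0.7 − 3.1) / 6 = 2.3000%
Mean R_m = (3.5 + 11.5 + 11.2 − 0.8 + 10.3 − 2.3) / 6 = 5.5667%
Σ(R_i − R̄_i)(R_m − R̄_m) = 56.0200  ⇒  Cov = 56.0200 / 6 = 9.3367
Σ(R_m − R̄_m)² = 196.0333  ⇒  Var(R_m) = 196.0333 / 6 = 32.6722
β = Cov / Var(R_m) = 9.3367 / 32.6722 = 0.2858
E(R) = R_f + β × MRP = 1.58% + 0.2858 × 7.88% = 3.83%

3.83%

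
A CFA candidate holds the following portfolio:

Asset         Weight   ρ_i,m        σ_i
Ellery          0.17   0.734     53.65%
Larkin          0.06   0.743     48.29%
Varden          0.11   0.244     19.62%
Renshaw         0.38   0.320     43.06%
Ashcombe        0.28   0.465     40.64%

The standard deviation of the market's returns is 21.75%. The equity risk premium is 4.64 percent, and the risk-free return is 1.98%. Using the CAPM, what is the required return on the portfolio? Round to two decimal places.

β_Ellery = 0.734 × 53.65% / 21.75% = 1.8105
β_Larkin = 0.743 × 48.29% / 21.75% = 1.6496
β_Varden = 0.244 × 19.62% / 21.75% = 0.2201
β_Renshaw = 0.320 × 43.06% / 21.75% = 0.6335
β_Ashcombe = 0.465 × 40.64% / 21.75% = 0.8689
β_P = Σ w_i β_i = 0.17×1.8105 + 0.06×1.6496 + 0.11×0.2201 + 0.38×0.6335 + 0.28×0.8689 = 0.9150
E(R_P) = R_f + β_P × MRP = 1.98% + 0.9150 × 4.64% = 6.23%

6.23%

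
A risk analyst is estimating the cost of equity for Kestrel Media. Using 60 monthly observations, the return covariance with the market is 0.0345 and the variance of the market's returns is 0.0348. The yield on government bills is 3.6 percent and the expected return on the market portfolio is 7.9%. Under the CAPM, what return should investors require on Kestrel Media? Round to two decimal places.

7.86%

β = Cov(R_i, R_m) / Var(R_m) = 0.0345 / 0.0348 = 0.9914
MRP = 7.9% − 3.6% = 4.30%
E(R) = R_f + β × MRP = 3.6% + 0.9914 × 4.3% = 7.86%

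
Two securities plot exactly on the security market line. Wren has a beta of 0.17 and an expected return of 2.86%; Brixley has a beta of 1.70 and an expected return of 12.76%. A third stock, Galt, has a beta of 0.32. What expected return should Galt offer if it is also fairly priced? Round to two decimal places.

3.83%

MRP (SML slope) = (12.76% − 2.86%) / (1.70 − 0.17) = 9.90% / 1.53 = 6.4706%
R_f (intercept) = 2.86% − 0.17 × 6.4706% = 1.7600%
E(R_Galt) = R_f + β × MRP = 1.7600% + 0.32 × 6.4706% = 3.83%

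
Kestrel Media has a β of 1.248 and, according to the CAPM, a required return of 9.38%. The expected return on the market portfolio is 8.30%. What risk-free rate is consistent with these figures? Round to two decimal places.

3.95%

E(R) = R_f + β(E(R_m) − R_f) = R_f(1 − β) + β·E(R_m)
9.38% = R_f × (1 − 1.248) + 1.248 × 8.30%
9.38% = R_f × -0.248 + 10.35840%
R_f = (9.38% − 10.35840%) / -0.248 = 3.95%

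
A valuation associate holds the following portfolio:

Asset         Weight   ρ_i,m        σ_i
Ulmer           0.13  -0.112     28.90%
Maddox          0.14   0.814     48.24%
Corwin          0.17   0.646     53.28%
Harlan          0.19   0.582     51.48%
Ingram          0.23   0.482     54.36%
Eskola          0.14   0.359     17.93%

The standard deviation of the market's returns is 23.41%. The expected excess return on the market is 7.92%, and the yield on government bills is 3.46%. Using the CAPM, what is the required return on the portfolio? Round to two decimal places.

11.43%

β_Ulmer = -0.112 × 28.90% / 23.41% = -0.1383
β_Maddox = 0.814 × 48.24% / 23.41% = 1.6774
β_Corwin = 0.646 × 53.28% / 23.41% = 1.4703
β_Harlan = 0.582 × 51.48% / 23.41% = 1.2799
β_Ingram = 0.482 × 54.36% / 23.41% = 1.1192
β_Eskola = 0.359 × 17.93% / 23.41% = 0.2750
β_P = Σ w_i β_i = 0.13×-0.1383 + 0.14×1.6774 + 0.17×1.4703 + 0.19×1.2799 + 0.23×1.1192 + 0.14×0.2750 = 1.0059
E(R_P) = R_f + β_P × MRP = 3.46% + 1.0059 × 7.92% = 11.43%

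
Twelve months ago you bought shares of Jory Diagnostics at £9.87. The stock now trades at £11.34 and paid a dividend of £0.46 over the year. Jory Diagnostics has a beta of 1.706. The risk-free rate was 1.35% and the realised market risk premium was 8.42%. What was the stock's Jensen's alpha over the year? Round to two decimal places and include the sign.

Realised HPR = (P1 + D1 − P0) / P0 = (11.34 + 0.46 − 9.87) / 9.87 = 1.93 / 9.87 = 19.5542%
CAPM required = R_f + β·MRP = 1.35% + 1.706 × 8.42% = 15.71452%
α = realised − required = 19.5542% − 15.71452% = +3.84%

+3.84%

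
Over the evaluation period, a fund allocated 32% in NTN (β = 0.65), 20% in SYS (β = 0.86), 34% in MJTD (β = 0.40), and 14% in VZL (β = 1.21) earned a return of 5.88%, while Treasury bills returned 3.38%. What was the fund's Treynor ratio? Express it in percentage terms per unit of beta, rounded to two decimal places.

β_P = 0.32×0.65 + 0.20×0.86 + 0.34×0.40 + 0.14×1.21 = 0.6854
Treynor = (R_P − R_f) / β_P = (5.88% − 3.38%) / 0.6854 = 2.50% / 0.6854 = 3.65%

3.65%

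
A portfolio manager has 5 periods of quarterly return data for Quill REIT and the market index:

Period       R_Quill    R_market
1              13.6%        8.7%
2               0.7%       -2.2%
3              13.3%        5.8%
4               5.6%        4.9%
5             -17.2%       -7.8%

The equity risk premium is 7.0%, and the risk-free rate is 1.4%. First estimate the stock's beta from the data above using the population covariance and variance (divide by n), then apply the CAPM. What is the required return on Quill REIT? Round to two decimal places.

Mean R_i = (13.6 + 0.7 + 13.3 + 5.6 − 17.2) / 5 = 3.2000%
Mean R_m = (8.7 − 2.2 + 5.8 + 4.9 − 7.8) / 5 = 1.8800%
Σ(R_i − R̄_i)(R_m − R̄_m) = 325.4400  ⇒  Cov = 325.4400 / 5 = 65.0880
Σ(R_m − R̄_m)² = 181.3480  ⇒  Var(R_m) = 181.3480 / 5 = 36.2696
β = Cov / Var(R_m) = 65.0880 / 36.2696 = 1.7946
E(R) = R_f + β × MRP = 1.4% + 1.7946 × 7.0% = 13.96%

13.96%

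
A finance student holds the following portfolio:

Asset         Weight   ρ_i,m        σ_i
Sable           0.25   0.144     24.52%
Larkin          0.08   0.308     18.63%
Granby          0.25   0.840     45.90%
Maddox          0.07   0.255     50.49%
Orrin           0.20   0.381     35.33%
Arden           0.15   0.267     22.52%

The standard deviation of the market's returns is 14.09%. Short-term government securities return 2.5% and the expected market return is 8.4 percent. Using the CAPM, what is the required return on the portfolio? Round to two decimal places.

8.98%

β_Sable = 0.144 × 24.52% / 14.09% = 0.2506
β_Larkin = 0.308 × 18.63% / 14.09% = 0.4072
β_Granby = 0.840 × 45.90% / 14.09% = 2.7364
β_Maddox = 0.255 × 50.49% / 14.09% = 0.9138
β_Orrin = 0.381 × 35.33% / 14.09% = 0.9553
β_Arden = 0.267 × 22.52% / 14.09% = 0.4267
β_P = Σ w_i β_i = 0.25×0.2506 + 0.08×0.4072 + 0.25×2.7364 + 0.07×0.9138 + 0.20×0.9553 + 0.15×0.4267 = 1.0984
MRP = 8.4% − 2.5% = 5.90%
E(R_P) = R_f + β_P × MRP = 2.5% + 1.0984 × 5.9% = 8.98%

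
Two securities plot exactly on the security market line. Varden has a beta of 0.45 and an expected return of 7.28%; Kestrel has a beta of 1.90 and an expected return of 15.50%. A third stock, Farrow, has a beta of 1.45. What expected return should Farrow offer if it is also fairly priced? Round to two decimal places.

12.95%

MRP (SML slope) = (15.50% − 7.28%) / (1.90 − 0.45) = 8.22% / 1.45 = 5.6690%
R_f (intercept) = 7.28% − 0.45 × 5.6690% = 4.7290%
E(R_Farrow) = R_f + β × MRP = 4.7290% + 1.45 × 5.6690% = 12.95%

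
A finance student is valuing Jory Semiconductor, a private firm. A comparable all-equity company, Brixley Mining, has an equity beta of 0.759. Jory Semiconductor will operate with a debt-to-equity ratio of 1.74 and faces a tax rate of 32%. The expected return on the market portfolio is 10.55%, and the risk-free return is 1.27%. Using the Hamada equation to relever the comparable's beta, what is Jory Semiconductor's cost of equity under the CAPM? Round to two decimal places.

16.65%

β_L = β_U × [1 + (1 − t)(D/E)] = 0.759 × [1 + (1 − 0.32) × 1.74]
    = 0.759 × [1 + 0.68 × 1.74] = 0.759 × 2.1832 = 1.6570
MRP = 10.55% − 1.27% = 9.28%
E(R) = R_f + β_L × MRP = 1.27% + 1.6570 × 9.28% = 16.65%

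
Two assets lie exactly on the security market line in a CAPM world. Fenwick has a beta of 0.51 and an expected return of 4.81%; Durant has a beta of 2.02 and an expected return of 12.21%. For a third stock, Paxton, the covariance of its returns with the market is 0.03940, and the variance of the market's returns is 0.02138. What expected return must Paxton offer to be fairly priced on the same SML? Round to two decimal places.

MRP = (12.21% − 4.81%) / (2.02 − 0.51) = 4.9007%
R_f = 4.81% − 0.51 × 4.9007% = 2.3106%
β_Paxton = Cov / Var(R_m) = 0.03940 / 0.02138 = 1.8428
E(R_Paxton) = R_f + β × MRP = 2.3106% + 1.8428 × 4.9007% = 11.34%

11.34%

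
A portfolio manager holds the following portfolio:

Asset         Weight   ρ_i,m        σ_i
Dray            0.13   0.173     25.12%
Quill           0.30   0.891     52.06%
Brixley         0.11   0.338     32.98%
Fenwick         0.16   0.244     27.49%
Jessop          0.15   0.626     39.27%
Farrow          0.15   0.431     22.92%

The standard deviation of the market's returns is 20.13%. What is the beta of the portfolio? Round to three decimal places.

β_Dray = 0.173 × 25.12% / 20.13% = 0.2159
β_Quill = 0.891 × 52.06% / 20.13% = 2.3043
β_Brixley = 0.338 × 32.98% / 20.13% = 0.5538
β_Fenwick = 0.244 × 27.49% / 20.13% = 0.3332
β_Jessop = 0.626 × 39.27% / 20.13% = 1.2212
β_Farrow = 0.431 × 22.92% / 20.13% = 0.4907
β_P = Σ w_i β_i = 0.13×0.2159 + 0.30×2.3043 + 0.11×0.5538 + 0.16×0.3332 + 0.15×1.2212 + 0.15×0.4907 = 1.0904

1.090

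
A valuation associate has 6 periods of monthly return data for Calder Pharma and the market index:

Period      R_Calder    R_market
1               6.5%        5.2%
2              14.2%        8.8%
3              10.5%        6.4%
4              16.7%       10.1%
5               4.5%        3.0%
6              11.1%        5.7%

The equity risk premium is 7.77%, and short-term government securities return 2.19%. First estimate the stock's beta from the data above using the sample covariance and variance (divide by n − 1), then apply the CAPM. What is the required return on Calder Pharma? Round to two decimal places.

15.57%

Mean R_i = (6.5 + 14.2 + 10.5 + 16.7 + 4.5 + 11.1) / 6 = 10.5833%
Mean R_m = (5.2 + 8.8 + 6.4 + 10.1 + 3.0 + 5.7) / 6 = 6.5333%
Σ(R_i − R̄_i)(R_m − R̄_m) = 56.5333  ⇒  Cov = 56.5333 / 5 = 11.3067
Σ(R_m − R̄_m)² = 32.8333  ⇒  Var(R_m) = 32.8333 / 5 = 6.5667
β = Cov / Var(R_m) = 11.3067 / 6.5667 = 1.7218
E(R) = R_f + β × MRP = 2.19% + 1.7218 × 7.77% = 15.57%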